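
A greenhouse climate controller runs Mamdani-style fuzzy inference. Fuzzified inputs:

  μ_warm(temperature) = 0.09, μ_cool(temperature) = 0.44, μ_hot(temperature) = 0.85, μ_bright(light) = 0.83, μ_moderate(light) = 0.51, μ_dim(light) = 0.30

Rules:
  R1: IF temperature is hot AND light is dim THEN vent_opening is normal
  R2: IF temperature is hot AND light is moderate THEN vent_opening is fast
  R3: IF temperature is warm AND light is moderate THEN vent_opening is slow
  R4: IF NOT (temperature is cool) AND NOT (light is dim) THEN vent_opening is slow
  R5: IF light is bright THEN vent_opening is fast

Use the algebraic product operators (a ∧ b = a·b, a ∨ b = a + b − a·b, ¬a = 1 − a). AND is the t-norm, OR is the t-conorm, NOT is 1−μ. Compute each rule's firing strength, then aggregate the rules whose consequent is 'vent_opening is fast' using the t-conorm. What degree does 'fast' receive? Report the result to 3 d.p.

0.904

R1: hot=0.85, dim=0.30; AND[a·b] → w = 0.2550
R2: hot=0.85, moderate=0.51; AND[a·b] → w = 0.4335
R3: warm=0.09, moderate=0.51; AND[a·b] → w = 0.0459
R4: ¬cool=1−0.44=0.56, ¬dim=1−0.30=0.70; AND[a·b] → w = 0.3920
R5: bright=0.83 → w = 0.8300
Rules with consequent 'fast': {R2, R5} → strengths 0.4335, 0.8300
Aggregate via t-conorm [a + b − a·b]: 0.9037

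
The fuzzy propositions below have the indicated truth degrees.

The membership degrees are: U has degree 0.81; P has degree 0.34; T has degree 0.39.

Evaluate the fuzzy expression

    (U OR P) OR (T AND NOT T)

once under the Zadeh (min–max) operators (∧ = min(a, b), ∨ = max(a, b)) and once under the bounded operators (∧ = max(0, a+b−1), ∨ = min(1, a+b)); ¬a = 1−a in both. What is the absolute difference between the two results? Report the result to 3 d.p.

Under Zadeh (min–max):
  U OR P = max(a, b) on (0.81, 0.34) = 0.81
  NOT T = 1 − 0.39 = 0.61
  T AND NOT T = min(a, b) on (0.39, 0.61) = 0.39
  (U OR P) OR (T AND NOT T) = max(a, b) on (0.81, 0.39) = 0.81
  → value = 0.8100
Under bounded:
  U OR P = min(1, a+b) on (0.81, 0.34) = 1.00
  NOT T = 1 − 0.39 = 0.61
  T AND NOT T = max(0, a+b−1) on (0.39, 0.61) = 0.00
  (U OR P) OR (T AND NOT T) = min(1, a+b) on (1.00, 0.00) = 1.00
  → value = 1.0000
|0.8100 − 1.0000| = 0.190

0.190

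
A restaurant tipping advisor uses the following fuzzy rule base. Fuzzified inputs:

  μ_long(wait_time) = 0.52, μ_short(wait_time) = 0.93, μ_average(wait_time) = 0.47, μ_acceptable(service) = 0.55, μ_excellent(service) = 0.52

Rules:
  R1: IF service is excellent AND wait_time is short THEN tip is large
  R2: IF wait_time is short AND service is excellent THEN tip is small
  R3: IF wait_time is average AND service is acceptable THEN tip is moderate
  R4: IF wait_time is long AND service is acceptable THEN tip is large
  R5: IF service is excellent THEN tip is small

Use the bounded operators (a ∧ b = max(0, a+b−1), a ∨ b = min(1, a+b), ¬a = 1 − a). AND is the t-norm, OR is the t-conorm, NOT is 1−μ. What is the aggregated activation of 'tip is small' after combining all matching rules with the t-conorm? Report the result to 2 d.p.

R1: excellent=0.52, short=0.93; AND[max(0, a+b−1)] → w = 0.45
R2: short=0.93, excellent=0.52; AND[max(0, a+b−1)] → w = 0.45
R3: average=0.47, acceptable=0.55; AND[max(0, a+b−1)] → w = 0.02
R4: long=0.52, acceptable=0.55; AND[max(0, a+b−1)] → w = 0.07
R5: excellent=0.52 → w = 0.52
Rules with consequent 'small': {R2, R5} → strengths 0.45, 0.52
Aggregate via t-conorm [min(1, a+b)]: 0.97

0.97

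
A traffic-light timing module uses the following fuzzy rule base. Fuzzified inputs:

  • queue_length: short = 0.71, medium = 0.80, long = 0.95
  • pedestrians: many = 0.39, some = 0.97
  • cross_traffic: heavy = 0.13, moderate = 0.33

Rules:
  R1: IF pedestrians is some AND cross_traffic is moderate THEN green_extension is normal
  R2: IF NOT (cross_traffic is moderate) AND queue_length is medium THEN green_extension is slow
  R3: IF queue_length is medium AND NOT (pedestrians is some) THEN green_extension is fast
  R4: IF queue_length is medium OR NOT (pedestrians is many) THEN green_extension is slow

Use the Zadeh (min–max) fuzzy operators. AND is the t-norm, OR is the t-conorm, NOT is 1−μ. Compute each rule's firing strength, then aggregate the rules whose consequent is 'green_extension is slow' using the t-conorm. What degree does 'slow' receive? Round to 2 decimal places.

R1: some=0.97, moderate=0.33; AND[min(a, b)] → w = 0.33
R2: ¬moderate=1−0.33=0.67, medium=0.80; AND[min(a, b)] → w = 0.67
R3: medium=0.80, ¬some=1−0.97=0.03; AND[min(a, b)] → w = 0.03
R4: medium=0.80, ¬many=1−0.39=0.61; OR[max(a, b)] → w = 0.80
Rules with consequent 'slow': {R2, R4} → strengths 0.67, 0.80
Aggregate via t-conorm [max(a, b)]: 0.80

0.80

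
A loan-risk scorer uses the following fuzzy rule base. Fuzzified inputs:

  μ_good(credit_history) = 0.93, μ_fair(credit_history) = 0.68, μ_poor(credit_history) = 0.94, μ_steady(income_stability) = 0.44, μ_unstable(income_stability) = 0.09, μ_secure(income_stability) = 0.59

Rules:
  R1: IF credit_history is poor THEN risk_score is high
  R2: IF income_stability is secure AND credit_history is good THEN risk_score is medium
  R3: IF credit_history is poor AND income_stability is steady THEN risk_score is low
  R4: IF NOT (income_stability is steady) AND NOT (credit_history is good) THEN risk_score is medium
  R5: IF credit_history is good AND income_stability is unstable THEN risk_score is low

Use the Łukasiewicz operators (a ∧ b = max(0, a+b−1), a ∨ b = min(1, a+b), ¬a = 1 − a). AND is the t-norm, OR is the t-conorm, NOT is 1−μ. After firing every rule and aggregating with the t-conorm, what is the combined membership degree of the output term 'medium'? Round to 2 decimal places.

R1: poor=0.94 → w = 0.94
R2: secure=0.59, good=0.93; AND[max(0, a+b−1)] → w = 0.52
R3: poor=0.94, steady=0.44; AND[max(0, a+b−1)] → w = 0.38
R4: ¬steady=1−0.44=0.56, ¬good=1−0.93=0.07; AND[max(0, a+b−1)] → w = 0.00
R5: good=0.93, unstable=0.09; AND[max(0, a+b−1)] → w = 0.02
Rules with consequent 'medium': {R2, R4} → strengths 0.52, 0.00
Aggregate via t-conorm [min(1, a+b)]: 0.52

0.52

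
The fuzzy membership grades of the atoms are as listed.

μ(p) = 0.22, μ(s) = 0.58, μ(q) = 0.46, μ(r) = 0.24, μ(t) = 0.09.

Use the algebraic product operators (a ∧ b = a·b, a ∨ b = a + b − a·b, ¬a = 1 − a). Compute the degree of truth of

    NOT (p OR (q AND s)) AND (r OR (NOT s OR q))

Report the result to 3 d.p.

0.436

q AND s = a·b on (0.4600, 0.5800) = 0.2668
p OR (q AND s) = a + b − a·b on (0.2200, 0.2668) = 0.4281
NOT (p OR (q AND s)) = 1 − 0.4281 = 0.5719
NOT s = 1 − 0.5800 = 0.4200
NOT s OR q = a + b − a·b on (0.4200, 0.4600) = 0.6868
r OR (NOT s OR q) = a + b − a·b on (0.2400, 0.6868) = 0.7620
NOT (p OR (q AND s)) AND (r OR (NOT s OR q)) = a·b on (0.5719, 0.7620) = 0.4358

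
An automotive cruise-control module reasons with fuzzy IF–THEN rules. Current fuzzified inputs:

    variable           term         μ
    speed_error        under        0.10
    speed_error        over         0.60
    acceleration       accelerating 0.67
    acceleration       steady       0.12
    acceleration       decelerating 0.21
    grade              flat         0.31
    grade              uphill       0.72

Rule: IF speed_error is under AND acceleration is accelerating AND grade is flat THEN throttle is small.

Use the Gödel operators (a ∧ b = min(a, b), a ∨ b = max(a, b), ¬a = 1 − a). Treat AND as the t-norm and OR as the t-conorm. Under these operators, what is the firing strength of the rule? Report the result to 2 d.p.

firing strength: under=0.10, accelerating=0.67, flat=0.31; AND[min(a, b)] → w = 0.10

0.10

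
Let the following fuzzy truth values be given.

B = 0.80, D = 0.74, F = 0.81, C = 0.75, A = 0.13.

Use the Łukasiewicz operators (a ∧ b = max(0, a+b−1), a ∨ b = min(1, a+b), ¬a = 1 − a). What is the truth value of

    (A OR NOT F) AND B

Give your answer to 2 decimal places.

NOT F = 1 − 0.81 = 0.19
A OR NOT F = min(1, a+b) on (0.13, 0.19) = 0.32
(A OR NOT F) AND B = max(0, a+b−1) on (0.32, 0.80) = 0.12

0.12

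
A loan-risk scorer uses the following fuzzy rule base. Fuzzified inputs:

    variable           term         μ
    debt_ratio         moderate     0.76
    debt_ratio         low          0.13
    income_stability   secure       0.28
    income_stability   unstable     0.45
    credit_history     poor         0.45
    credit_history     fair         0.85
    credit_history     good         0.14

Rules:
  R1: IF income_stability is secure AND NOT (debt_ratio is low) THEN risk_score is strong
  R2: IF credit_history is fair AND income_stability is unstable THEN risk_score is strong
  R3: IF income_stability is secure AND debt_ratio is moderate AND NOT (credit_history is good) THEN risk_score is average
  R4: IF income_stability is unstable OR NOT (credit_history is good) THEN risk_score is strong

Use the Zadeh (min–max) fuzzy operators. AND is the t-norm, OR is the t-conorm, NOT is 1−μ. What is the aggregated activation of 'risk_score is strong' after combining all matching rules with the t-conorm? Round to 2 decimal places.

R1: secure=0.28, ¬low=1−0.13=0.87; AND[min(a, b)] → w = 0.28
R2: fair=0.85, unstable=0.45; AND[min(a, b)] → w = 0.45
R3: secure=0.28, moderate=0.76, ¬good=1−0.14=0.86; AND[min(a, b)] → w = 0.28
R4: unstable=0.45, ¬good=1−0.14=0.86; OR[max(a, b)] → w = 0.86
Rules with consequent 'strong': {R1, R2, R4} → strengths 0.28, 0.45, 0.86
Aggregate via t-conorm [max(a, b)]: 0.86

0.86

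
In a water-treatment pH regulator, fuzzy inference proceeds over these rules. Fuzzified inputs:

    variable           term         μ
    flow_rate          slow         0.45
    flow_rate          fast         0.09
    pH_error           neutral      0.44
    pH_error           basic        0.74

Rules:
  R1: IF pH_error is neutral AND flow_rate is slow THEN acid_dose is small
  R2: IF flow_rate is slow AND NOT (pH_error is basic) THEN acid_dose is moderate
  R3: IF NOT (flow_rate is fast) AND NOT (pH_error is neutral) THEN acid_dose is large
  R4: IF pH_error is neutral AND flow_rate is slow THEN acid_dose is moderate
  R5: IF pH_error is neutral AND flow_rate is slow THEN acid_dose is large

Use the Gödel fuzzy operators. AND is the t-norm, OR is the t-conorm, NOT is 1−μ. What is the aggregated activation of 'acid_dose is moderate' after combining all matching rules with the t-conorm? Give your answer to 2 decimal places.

R1: neutral=0.44, slow=0.45; AND[min(a, b)] → w = 0.44
R2: slow=0.45, ¬basic=1−0.74=0.26; AND[min(a, b)] → w = 0.26
R3: ¬fast=1−0.09=0.91, ¬neutral=1−0.44=0.56; AND[min(a, b)] → w = 0.56
R4: neutral=0.44, slow=0.45; AND[min(a, b)] → w = 0.44
R5: neutral=0.44, slow=0.45; AND[min(a, b)] → w = 0.44
Rules with consequent 'moderate': {R2, R4} → strengths 0.26, 0.44
Aggregate via t-conorm [max(a, b)]: 0.44

0.44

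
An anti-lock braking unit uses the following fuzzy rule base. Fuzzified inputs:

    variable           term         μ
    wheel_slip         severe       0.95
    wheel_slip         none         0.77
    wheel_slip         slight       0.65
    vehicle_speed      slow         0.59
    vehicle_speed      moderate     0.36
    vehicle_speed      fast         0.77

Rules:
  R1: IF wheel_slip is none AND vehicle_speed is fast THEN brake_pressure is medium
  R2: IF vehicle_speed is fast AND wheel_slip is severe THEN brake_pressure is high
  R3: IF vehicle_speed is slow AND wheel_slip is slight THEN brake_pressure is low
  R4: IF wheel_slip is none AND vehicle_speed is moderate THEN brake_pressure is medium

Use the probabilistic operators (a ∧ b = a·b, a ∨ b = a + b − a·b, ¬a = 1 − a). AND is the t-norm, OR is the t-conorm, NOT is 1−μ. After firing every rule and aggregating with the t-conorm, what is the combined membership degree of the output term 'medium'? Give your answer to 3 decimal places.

0.706

R1: none=0.77, fast=0.77; AND[a·b] → w = 0.5929
R2: fast=0.77, severe=0.95; AND[a·b] → w = 0.7315
R3: slow=0.59, slight=0.65; AND[a·b] → w = 0.3835
R4: none=0.77, moderate=0.36; AND[a·b] → w = 0.2772
Rules with consequent 'medium': {R1, R4} → strengths 0.5929, 0.2772
Aggregate via t-conorm [a + b − a·b]: 0.7057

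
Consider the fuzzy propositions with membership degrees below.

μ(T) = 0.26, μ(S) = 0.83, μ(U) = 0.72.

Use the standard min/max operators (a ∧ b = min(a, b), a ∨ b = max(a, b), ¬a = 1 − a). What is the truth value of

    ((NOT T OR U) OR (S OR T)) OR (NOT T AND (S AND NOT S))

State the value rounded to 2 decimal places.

0.83

NOT T = 1 − 0.26 = 0.74
NOT T OR U = max(a, b) on (0.74, 0.72) = 0.74
S OR T = max(a, b) on (0.83, 0.26) = 0.83
(NOT T OR U) OR (S OR T) = max(a, b) on (0.74, 0.83) = 0.83
NOT T = 1 − 0.26 = 0.74
NOT S = 1 − 0.83 = 0.17
S AND NOT S = min(a, b) on (0.83, 0.17) = 0.17
NOT T AND (S AND NOT S) = min(a, b) on (0.74, 0.17) = 0.17
((NOT T OR U) OR (S OR T)) OR (NOT T AND (S AND NOT S)) = max(a, b) on (0.83, 0.17) = 0.83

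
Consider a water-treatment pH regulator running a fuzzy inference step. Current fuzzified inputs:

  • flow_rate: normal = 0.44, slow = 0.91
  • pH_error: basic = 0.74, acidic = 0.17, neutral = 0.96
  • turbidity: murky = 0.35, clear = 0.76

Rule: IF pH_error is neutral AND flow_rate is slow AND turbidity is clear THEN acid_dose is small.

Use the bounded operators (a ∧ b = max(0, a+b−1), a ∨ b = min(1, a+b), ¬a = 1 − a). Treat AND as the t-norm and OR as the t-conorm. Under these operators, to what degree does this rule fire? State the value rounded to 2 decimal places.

0.63

firing strength: neutral=0.96, slow=0.91, clear=0.76; AND[max(0, a+b−1)] → w = 0.63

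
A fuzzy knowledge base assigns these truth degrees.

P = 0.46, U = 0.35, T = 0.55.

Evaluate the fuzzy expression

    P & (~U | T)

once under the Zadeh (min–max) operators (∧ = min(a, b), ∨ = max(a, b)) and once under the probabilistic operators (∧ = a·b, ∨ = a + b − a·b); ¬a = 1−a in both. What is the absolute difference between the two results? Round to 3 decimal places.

Under Zadeh (min–max):
  ~U = 1 − 0.35 = 0.65
  ~U | T = max(a, b) on (0.65, 0.55) = 0.65
  P & (~U | T) = min(a, b) on (0.46, 0.65) = 0.46
  → value = 0.4600
Under probabilistic:
  ~U = 1 − 0.3500 = 0.6500
  ~U | T = a + b − a·b on (0.6500, 0.5500) = 0.8425
  P & (~U | T) = a·b on (0.4600, 0.8425) = 0.3876
  → value = 0.3876
|0.4600 − 0.3876| = 0.072

0.072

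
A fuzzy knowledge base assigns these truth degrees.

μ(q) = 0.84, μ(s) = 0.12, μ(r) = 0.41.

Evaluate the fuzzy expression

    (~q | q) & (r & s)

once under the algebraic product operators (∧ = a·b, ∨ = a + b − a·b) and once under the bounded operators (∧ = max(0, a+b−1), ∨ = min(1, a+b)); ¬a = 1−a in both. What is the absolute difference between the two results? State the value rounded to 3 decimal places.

0.043

Under algebraic product:
  ~q = 1 − 0.8400 = 0.1600
  ~q | q = a + b − a·b on (0.1600, 0.8400) = 0.8656
  r & s = a·b on (0.4100, 0.1200) = 0.0492
  (~q | q) & (r & s) = a·b on (0.8656, 0.0492) = 0.0426
  → value = 0.0426
Under bounded:
  ~q = 1 − 0.84 = 0.16
  ~q | q = min(1, a+b) on (0.16, 0.84) = 1.00
  r & s = max(0, a+b−1) on (0.41, 0.12) = 0.00
  (~q | q) & (r & s) = max(0, a+b−1) on (1.00, 0.00) = 0.00
  → value = 0.0000
|0.0426 − 0.0000| = 0.043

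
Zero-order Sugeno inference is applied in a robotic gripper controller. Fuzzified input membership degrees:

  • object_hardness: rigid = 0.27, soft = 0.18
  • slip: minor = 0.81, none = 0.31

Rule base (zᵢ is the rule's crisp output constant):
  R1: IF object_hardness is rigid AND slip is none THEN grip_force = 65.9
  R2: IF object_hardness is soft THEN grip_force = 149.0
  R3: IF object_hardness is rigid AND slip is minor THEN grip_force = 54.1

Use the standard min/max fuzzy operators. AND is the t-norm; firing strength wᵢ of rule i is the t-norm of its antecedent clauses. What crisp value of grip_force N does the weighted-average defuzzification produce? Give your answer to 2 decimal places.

R1 (z=65.9): rigid=0.27, none=0.31; AND[min(a, b)] → w = 0.27
R2 (z=149.0): soft=0.18 → w = 0.18
R3 (z=54.1): rigid=0.27, minor=0.81; AND[min(a, b)] → w = 0.27
Weighted average = (0.27·65.9 + 0.18·149.0 + 0.27·54.1) / (0.27 + 0.18 + 0.27)
  = 59.2200 / 0.7200 = 82.25

82.25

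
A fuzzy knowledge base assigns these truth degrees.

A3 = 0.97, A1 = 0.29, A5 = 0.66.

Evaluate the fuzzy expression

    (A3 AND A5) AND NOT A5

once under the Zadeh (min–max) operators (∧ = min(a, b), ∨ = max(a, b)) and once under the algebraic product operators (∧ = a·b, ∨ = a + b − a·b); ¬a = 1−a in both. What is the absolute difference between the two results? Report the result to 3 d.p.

Under Zadeh (min–max):
  A3 AND A5 = min(a, b) on (0.97, 0.66) = 0.66
  NOT A5 = 1 − 0.66 = 0.34
  (A3 AND A5) AND NOT A5 = min(a, b) on (0.66, 0.34) = 0.34
  → value = 0.3400
Under algebraic product:
  A3 AND A5 = a·b on (0.9700, 0.6600) = 0.6402
  NOT A5 = 1 − 0.6600 = 0.3400
  (A3 AND A5) AND NOT A5 = a·b on (0.6402, 0.3400) = 0.2177
  → value = 0.2177
|0.3400 − 0.2177| = 0.122

0.122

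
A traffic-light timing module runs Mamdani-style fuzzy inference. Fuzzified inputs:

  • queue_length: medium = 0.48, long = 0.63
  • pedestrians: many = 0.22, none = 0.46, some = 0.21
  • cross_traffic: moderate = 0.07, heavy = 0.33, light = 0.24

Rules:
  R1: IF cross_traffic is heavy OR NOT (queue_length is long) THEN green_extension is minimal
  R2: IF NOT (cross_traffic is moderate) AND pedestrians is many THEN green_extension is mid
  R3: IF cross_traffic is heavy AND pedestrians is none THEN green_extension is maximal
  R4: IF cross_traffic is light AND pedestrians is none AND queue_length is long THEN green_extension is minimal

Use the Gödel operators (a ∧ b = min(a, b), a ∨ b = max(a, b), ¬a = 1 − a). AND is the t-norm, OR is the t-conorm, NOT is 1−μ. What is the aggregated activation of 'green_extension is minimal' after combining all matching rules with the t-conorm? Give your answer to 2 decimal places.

R1: heavy=0.33, ¬long=1−0.63=0.37; OR[max(a, b)] → w = 0.37
R2: ¬moderate=1−0.07=0.93, many=0.22; AND[min(a, b)] → w = 0.22
R3: heavy=0.33, none=0.46; AND[min(a, b)] → w = 0.33
R4: light=0.24, none=0.46, long=0.63; AND[min(a, b)] → w = 0.24
Rules with consequent 'minimal': {R1, R4} → strengths 0.37, 0.24
Aggregate via t-conorm [max(a, b)]: 0.37

0.37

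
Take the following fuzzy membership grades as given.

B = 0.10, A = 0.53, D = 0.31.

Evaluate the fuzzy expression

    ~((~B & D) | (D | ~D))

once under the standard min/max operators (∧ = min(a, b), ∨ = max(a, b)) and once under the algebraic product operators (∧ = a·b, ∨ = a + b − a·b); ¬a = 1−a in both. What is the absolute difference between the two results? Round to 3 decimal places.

0.156

Under standard min/max:
  ~B = 1 − 0.10 = 0.90
  ~B & D = min(a, b) on (0.90, 0.31) = 0.31
  ~D = 1 − 0.31 = 0.69
  D | ~D = max(a, b) on (0.31, 0.69) = 0.69
  (~B & D) | (D | ~D) = max(a, b) on (0.31, 0.69) = 0.69
  ~((~B & D) | (D | ~D)) = 1 − 0.69 = 0.31
  → value = 0.3100
Under algebraic product:
  ~B = 1 − 0.1000 = 0.9000
  ~B & D = a·b on (0.9000, 0.3100) = 0.2790
  ~D = 1 − 0.3100 = 0.6900
  D | ~D = a + b − a·b on (0.3100, 0.6900) = 0.7861
  (~B & D) | (D | ~D) = a + b − a·b on (0.2790, 0.7861) = 0.8458
  ~((~B & D) | (D | ~D)) = 1 − 0.8458 = 0.1542
  → value = 0.1542
|0.3100 − 0.1542| = 0.156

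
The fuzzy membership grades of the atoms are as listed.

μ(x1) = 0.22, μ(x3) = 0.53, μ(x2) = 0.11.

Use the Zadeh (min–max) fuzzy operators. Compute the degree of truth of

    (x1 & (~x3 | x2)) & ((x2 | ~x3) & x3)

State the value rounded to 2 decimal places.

~x3 = 1 − 0.53 = 0.47
~x3 | x2 = max(a, b) on (0.47, 0.11) = 0.47
x1 & (~x3 | x2) = min(a, b) on (0.22, 0.47) = 0.22
~x3 = 1 − 0.53 = 0.47
x2 | ~x3 = max(a, b) on (0.11, 0.47) = 0.47
(x2 | ~x3) & x3 = min(a, b) on (0.47, 0.53) = 0.47
(x1 & (~x3 | x2)) & ((x2 | ~x3) & x3) = min(a, b) on (0.22, 0.47) = 0.22

0.22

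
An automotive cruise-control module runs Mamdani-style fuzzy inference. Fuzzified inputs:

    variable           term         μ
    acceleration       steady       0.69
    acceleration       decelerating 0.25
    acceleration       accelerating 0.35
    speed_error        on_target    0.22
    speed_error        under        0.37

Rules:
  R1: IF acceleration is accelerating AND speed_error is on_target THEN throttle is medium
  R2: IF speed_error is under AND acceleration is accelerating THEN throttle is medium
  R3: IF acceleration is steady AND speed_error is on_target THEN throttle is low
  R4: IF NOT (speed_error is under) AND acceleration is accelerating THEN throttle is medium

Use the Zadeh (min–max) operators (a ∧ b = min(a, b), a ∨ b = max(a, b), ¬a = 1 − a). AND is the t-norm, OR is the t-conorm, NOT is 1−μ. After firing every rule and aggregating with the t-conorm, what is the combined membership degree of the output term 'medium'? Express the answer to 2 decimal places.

0.35

R1: accelerating=0.35, on_target=0.22; AND[min(a, b)] → w = 0.22
R2: under=0.37, accelerating=0.35; AND[min(a, b)] → w = 0.35
R3: steady=0.69, on_target=0.22; AND[min(a, b)] → w = 0.22
R4: ¬under=1−0.37=0.63, accelerating=0.35; AND[min(a, b)] → w = 0.35
Rules with consequent 'medium': {R1, R2, R4} → strengths 0.22, 0.35, 0.35
Aggregate via t-conorm [max(a, b)]: 0.35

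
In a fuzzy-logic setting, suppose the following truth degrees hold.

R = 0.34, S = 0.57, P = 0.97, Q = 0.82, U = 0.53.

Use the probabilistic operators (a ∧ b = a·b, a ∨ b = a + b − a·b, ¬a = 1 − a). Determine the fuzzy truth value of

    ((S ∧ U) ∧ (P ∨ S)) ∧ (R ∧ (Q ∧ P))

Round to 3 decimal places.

S ∧ U = a·b on (0.5700, 0.5300) = 0.3021
P ∨ S = a + b − a·b on (0.9700, 0.5700) = 0.9871
(S ∧ U) ∧ (P ∨ S) = a·b on (0.3021, 0.9871) = 0.2982
Q ∧ P = a·b on (0.8200, 0.9700) = 0.7954
R ∧ (Q ∧ P) = a·b on (0.3400, 0.7954) = 0.2704
((S ∧ U) ∧ (P ∨ S)) ∧ (R ∧ (Q ∧ P)) = a·b on (0.2982, 0.2704) = 0.0806

0.081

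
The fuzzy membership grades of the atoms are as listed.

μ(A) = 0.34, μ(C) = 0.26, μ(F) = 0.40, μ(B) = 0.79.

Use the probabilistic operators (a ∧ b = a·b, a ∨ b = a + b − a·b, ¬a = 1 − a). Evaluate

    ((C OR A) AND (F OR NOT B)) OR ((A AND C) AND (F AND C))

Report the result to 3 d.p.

0.276

C OR A = a + b − a·b on (0.2600, 0.3400) = 0.5116
NOT B = 1 − 0.7900 = 0.2100
F OR NOT B = a + b − a·b on (0.4000, 0.2100) = 0.5260
(C OR A) AND (F OR NOT B) = a·b on (0.5116, 0.5260) = 0.2691
A AND C = a·b on (0.3400, 0.2600) = 0.0884
F AND C = a·b on (0.4000, 0.2600) = 0.1040
(A AND C) AND (F AND C) = a·b on (0.0884, 0.1040) = 0.0092
((C OR A) AND (F OR NOT B)) OR ((A AND C) AND (F AND C)) = a + b − a·b on (0.2691, 0.0092) = 0.2758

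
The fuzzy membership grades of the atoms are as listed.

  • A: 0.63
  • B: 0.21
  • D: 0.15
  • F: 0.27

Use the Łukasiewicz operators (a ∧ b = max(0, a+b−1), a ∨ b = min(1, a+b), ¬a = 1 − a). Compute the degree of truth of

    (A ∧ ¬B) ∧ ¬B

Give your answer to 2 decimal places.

0.21

¬B = 1 − 0.21 = 0.79
A ∧ ¬B = max(0, a+b−1) on (0.63, 0.79) = 0.42
¬B = 1 − 0.21 = 0.79
(A ∧ ¬B) ∧ ¬B = max(0, a+b−1) on (0.42, 0.79) = 0.21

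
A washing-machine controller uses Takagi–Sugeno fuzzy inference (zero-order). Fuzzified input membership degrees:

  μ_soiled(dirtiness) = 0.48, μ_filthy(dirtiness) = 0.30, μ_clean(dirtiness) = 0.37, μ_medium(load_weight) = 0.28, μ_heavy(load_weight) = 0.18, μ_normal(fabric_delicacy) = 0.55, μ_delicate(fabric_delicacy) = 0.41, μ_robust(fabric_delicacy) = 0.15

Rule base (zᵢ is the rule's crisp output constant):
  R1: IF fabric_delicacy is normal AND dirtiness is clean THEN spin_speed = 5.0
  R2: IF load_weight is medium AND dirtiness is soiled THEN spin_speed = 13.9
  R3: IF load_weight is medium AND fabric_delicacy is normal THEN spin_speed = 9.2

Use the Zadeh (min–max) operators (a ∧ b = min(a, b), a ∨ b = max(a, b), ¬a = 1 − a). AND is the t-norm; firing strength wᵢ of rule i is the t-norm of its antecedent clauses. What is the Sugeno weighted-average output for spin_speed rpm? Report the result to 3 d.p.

8.944

R1 (z=5.0): normal=0.55, clean=0.37; AND[min(a, b)] → w = 0.37
R2 (z=13.9): medium=0.28, soiled=0.48; AND[min(a, b)] → w = 0.28
R3 (z=9.2): medium=0.28, normal=0.55; AND[min(a, b)] → w = 0.28
Weighted average = (0.37·5.0 + 0.28·13.9 + 0.28·9.2) / (0.37 + 0.28 + 0.28)
  = 8.3180 / 0.9300 = 8.944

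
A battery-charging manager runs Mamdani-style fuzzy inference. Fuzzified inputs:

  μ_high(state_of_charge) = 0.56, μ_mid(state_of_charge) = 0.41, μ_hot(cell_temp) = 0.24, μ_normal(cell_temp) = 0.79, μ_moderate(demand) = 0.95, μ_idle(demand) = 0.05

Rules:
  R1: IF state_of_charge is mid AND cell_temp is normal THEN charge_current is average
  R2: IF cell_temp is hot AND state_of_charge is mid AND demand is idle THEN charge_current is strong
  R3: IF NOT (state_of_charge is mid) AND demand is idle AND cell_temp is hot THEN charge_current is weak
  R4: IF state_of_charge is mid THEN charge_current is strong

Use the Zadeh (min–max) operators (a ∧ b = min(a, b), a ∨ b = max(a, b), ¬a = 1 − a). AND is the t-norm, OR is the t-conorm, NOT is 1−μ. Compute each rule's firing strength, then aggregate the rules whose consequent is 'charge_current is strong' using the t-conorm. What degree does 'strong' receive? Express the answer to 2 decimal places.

0.41

R1: mid=0.41, normal=0.79; AND[min(a, b)] → w = 0.41
R2: hot=0.24, mid=0.41, idle=0.05; AND[min(a, b)] → w = 0.05
R3: ¬mid=1−0.41=0.59, idle=0.05, hot=0.24; AND[min(a, b)] → w = 0.05
R4: mid=0.41 → w = 0.41
Rules with consequent 'strong': {R2, R4} → strengths 0.05, 0.41
Aggregate via t-conorm [max(a, b)]: 0.41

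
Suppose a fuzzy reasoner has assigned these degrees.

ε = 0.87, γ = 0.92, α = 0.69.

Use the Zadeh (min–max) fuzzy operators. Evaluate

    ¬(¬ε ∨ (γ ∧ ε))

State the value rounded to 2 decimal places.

¬ε = 1 − 0.87 = 0.13
γ ∧ ε = min(a, b) on (0.92, 0.87) = 0.87
¬ε ∨ (γ ∧ ε) = max(a, b) on (0.13, 0.87) = 0.87
¬(¬ε ∨ (γ ∧ ε)) = 1 − 0.87 = 0.13

0.13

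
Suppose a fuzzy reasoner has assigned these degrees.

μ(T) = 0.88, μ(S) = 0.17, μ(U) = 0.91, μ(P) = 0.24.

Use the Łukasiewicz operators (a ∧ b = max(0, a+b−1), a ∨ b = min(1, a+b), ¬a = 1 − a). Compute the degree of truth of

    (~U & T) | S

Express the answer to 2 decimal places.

0.17

~U = 1 − 0.91 = 0.09
~U & T = max(0, a+b−1) on (0.09, 0.88) = 0.00
(~U & T) | S = min(1, a+b) on (0.00, 0.17) = 0.17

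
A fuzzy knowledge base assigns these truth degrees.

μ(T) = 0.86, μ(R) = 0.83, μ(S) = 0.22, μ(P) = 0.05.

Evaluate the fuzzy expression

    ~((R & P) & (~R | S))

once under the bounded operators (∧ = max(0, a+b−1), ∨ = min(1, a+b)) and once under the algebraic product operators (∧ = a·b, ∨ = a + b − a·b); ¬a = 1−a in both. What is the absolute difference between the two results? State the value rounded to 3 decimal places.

Under bounded:
  R & P = max(0, a+b−1) on (0.83, 0.05) = 0.00
  ~R = 1 − 0.83 = 0.17
  ~R | S = min(1, a+b) on (0.17, 0.22) = 0.39
  (R & P) & (~R | S) = max(0, a+b−1) on (0.00, 0.39) = 0.00
  ~((R & P) & (~R | S)) = 1 − 0.00 = 1.00
  → value = 1.0000
Under algebraic product:
  R & P = a·b on (0.8300, 0.0500) = 0.0415
  ~R = 1 − 0.8300 = 0.1700
  ~R | S = a + b − a·b on (0.1700, 0.2200) = 0.3526
  (R & P) & (~R | S) = a·b on (0.0415, 0.3526) = 0.0146
  ~((R & P) & (~R | S)) = 1 − 0.0146 = 0.9854
  → value = 0.9854
|1.0000 − 0.9854| = 0.015

0.015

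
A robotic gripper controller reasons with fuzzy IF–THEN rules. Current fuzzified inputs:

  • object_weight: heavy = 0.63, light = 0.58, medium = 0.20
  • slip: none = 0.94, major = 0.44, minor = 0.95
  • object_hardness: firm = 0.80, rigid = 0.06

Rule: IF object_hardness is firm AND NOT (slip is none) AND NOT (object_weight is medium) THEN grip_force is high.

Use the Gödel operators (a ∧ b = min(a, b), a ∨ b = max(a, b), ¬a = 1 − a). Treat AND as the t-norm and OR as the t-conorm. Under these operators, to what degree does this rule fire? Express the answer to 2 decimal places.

firing strength: firm=0.80, ¬none=1−0.94=0.06, ¬medium=1−0.20=0.80; AND[min(a, b)] → w = 0.06

0.06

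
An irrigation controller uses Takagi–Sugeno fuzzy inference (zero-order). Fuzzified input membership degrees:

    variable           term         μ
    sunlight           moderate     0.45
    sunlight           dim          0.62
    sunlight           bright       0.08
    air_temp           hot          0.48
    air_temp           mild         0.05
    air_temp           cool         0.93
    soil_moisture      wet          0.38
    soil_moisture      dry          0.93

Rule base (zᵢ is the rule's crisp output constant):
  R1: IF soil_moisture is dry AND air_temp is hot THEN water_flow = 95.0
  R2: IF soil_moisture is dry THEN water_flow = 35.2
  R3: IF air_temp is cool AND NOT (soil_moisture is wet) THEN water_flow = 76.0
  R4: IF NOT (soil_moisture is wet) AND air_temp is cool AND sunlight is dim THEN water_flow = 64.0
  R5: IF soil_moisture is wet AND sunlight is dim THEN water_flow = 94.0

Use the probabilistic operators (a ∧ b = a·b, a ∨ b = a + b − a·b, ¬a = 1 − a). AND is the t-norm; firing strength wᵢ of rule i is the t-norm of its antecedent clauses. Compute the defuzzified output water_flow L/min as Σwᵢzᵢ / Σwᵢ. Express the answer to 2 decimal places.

R1 (z=95.0): dry=0.93, hot=0.48; AND[a·b] → w = 0.4464
R2 (z=35.2): dry=0.93 → w = 0.9300
R3 (z=76.0): cool=0.93, ¬wet=1−0.38=0.62; AND[a·b] → w = 0.5766
R4 (z=64.0): ¬wet=1−0.38=0.62, cool=0.93, dim=0.62; AND[a·b] → w = 0.3575
R5 (z=94.0): wet=0.38, dim=0.62; AND[a·b] → w = 0.2356
Weighted average = (0.4464·95.0 + 0.9300·35.2 + 0.5766·76.0 + 0.3575·64.0 + 0.2356·94.0) / (0.4464 + 0.9300 + 0.5766 + 0.3575 + 0.2356)
  = 163.9915 / 2.5461 = 64.41

64.41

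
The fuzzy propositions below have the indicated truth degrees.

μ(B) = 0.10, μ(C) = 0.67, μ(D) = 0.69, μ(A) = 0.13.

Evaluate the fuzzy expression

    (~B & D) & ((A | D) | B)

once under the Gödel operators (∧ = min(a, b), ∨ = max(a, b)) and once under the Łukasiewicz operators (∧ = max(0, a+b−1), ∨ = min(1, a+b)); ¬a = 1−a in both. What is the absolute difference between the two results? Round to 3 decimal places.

0.180

Under Gödel:
  ~B = 1 − 0.10 = 0.90
  ~B & D = min(a, b) on (0.90, 0.69) = 0.69
  A | D = max(a, b) on (0.13, 0.69) = 0.69
  (A | D) | B = max(a, b) on (0.69, 0.10) = 0.69
  (~B & D) & ((A | D) | B) = min(a, b) on (0.69, 0.69) = 0.69
  → value = 0.6900
Under Łukasiewicz:
  ~B = 1 − 0.10 = 0.90
  ~B & D = max(0, a+b−1) on (0.90, 0.69) = 0.59
  A | D = min(1, a+b) on (0.13, 0.69) = 0.82
  (A | D) | B = min(1, a+b) on (0.82, 0.10) = 0.92
  (~B & D) & ((A | D) | B) = max(0, a+b−1) on (0.59, 0.92) = 0.51
  → value = 0.5100
|0.6900 − 0.5100| = 0.180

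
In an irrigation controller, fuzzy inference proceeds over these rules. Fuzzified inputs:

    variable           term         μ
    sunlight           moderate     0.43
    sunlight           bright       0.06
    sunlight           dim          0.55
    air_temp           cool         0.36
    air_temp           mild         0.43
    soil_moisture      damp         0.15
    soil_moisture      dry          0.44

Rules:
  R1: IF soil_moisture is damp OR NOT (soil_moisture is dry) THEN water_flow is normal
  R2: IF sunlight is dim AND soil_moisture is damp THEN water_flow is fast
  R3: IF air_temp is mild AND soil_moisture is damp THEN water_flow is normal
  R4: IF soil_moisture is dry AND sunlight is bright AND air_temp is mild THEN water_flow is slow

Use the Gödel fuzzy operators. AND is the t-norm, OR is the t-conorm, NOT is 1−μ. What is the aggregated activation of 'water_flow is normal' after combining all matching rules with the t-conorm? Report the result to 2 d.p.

R1: damp=0.15, ¬dry=1−0.44=0.56; OR[max(a, b)] → w = 0.56
R2: dim=0.55, damp=0.15; AND[min(a, b)] → w = 0.15
R3: mild=0.43, damp=0.15; AND[min(a, b)] → w = 0.15
R4: dry=0.44, bright=0.06, mild=0.43; AND[min(a, b)] → w = 0.06
Rules with consequent 'normal': {R1, R3} → strengths 0.56, 0.15
Aggregate via t-conorm [max(a, b)]: 0.56

0.56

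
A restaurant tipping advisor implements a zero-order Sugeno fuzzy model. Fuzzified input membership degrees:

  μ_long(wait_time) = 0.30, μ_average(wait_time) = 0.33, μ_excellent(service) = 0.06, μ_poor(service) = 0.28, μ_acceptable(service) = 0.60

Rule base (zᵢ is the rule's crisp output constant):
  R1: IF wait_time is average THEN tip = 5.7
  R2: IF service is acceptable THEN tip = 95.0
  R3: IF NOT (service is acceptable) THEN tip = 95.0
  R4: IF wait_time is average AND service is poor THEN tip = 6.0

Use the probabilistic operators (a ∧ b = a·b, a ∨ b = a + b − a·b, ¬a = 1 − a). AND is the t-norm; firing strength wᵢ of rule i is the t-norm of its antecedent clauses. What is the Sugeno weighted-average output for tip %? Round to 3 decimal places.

R1 (z=5.7): average=0.33 → w = 0.3300
R2 (z=95.0): acceptable=0.60 → w = 0.6000
R3 (z=95.0): ¬acceptable=1−0.60=0.40 → w = 0.4000
R4 (z=6.0): average=0.33, poor=0.28; AND[a·b] → w = 0.0924
Weighted average = (0.3300·5.7 + 0.6000·95.0 + 0.4000·95.0 + 0.0924·6.0) / (0.3300 + 0.6000 + 0.4000 + 0.0924)
  = 97.4354 / 1.4224 = 68.501

68.501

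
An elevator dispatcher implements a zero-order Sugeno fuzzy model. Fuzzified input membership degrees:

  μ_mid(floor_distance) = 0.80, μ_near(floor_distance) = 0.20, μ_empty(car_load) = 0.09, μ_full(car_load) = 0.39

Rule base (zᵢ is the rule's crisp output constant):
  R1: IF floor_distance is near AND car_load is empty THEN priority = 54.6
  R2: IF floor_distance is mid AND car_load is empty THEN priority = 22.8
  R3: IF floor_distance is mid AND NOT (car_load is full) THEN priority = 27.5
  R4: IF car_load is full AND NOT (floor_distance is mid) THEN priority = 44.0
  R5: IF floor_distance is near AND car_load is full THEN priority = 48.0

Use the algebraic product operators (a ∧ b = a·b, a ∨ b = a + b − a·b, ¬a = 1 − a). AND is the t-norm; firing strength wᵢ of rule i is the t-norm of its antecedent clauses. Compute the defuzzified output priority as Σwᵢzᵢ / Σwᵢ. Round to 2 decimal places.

R1 (z=54.6): near=0.20, empty=0.09; AND[a·b] → w = 0.0180
R2 (z=22.8): mid=0.80, empty=0.09; AND[a·b] → w = 0.0720
R3 (z=27.5): mid=0.80, ¬full=1−0.39=0.61; AND[a·b] → w = 0.4880
R4 (z=44.0): full=0.39, ¬mid=1−0.80=0.20; AND[a·b] → w = 0.0780
R5 (z=48.0): near=0.20, full=0.39; AND[a·b] → w = 0.0780
Weighted average = (0.0180·54.6 + 0.0720·22.8 + 0.4880·27.5 + 0.0780·44.0 + 0.0780·48.0) / (0.0180 + 0.0720 + 0.4880 + 0.0780 + 0.0780)
  = 23.2204 / 0.7340 = 31.64

31.64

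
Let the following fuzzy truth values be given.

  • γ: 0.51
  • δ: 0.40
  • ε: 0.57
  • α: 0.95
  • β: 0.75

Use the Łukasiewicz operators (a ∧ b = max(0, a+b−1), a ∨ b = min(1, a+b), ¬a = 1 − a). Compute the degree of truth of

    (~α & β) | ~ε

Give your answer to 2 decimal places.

0.43

~α = 1 − 0.95 = 0.05
~α & β = max(0, a+b−1) on (0.05, 0.75) = 0.00
~ε = 1 − 0.57 = 0.43
(~α & β) | ~ε = min(1, a+b) on (0.00, 0.43) = 0.43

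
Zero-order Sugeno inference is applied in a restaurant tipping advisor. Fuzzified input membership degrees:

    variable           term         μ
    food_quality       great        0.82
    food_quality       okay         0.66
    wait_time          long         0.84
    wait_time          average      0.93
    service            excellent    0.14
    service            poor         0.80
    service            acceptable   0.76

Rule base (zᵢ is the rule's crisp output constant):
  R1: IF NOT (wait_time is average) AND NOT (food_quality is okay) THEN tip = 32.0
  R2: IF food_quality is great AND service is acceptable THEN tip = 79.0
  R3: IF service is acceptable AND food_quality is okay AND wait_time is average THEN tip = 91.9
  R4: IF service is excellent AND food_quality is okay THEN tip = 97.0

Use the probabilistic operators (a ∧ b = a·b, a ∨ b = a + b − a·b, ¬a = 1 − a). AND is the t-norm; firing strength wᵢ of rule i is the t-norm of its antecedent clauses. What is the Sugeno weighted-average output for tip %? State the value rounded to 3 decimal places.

R1 (z=32.0): ¬average=1−0.93=0.07, ¬okay=1−0.66=0.34; AND[a·b] → w = 0.0238
R2 (z=79.0): great=0.82, acceptable=0.76; AND[a·b] → w = 0.6232
R3 (z=91.9): acceptable=0.76, okay=0.66, average=0.93; AND[a·b] → w = 0.4665
R4 (z=97.0): excellent=0.14, okay=0.66; AND[a·b] → w = 0.0924
Weighted average = (0.0238·32.0 + 0.6232·79.0 + 0.4665·91.9 + 0.0924·97.0) / (0.0238 + 0.6232 + 0.4665 + 0.0924)
  = 101.8274 / 1.2059 = 84.442

84.442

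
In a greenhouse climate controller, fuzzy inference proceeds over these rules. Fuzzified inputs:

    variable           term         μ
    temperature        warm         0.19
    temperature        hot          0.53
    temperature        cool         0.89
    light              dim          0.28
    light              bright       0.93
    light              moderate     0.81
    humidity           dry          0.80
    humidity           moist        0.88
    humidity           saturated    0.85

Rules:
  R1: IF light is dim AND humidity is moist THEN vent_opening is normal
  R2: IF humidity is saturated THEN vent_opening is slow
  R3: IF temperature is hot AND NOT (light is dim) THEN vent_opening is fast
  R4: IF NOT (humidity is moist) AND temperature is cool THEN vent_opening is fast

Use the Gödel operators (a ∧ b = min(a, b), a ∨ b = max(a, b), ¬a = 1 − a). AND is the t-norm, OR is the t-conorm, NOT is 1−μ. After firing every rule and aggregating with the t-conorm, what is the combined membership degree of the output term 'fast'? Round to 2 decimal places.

R1: dim=0.28, moist=0.88; AND[min(a, b)] → w = 0.28
R2: saturated=0.85 → w = 0.85
R3: hot=0.53, ¬dim=1−0.28=0.72; AND[min(a, b)] → w = 0.53
R4: ¬moist=1−0.88=0.12, cool=0.89; AND[min(a, b)] → w = 0.12
Rules with consequent 'fast': {R3, R4} → strengths 0.53, 0.12
Aggregate via t-conorm [max(a, b)]: 0.53

0.53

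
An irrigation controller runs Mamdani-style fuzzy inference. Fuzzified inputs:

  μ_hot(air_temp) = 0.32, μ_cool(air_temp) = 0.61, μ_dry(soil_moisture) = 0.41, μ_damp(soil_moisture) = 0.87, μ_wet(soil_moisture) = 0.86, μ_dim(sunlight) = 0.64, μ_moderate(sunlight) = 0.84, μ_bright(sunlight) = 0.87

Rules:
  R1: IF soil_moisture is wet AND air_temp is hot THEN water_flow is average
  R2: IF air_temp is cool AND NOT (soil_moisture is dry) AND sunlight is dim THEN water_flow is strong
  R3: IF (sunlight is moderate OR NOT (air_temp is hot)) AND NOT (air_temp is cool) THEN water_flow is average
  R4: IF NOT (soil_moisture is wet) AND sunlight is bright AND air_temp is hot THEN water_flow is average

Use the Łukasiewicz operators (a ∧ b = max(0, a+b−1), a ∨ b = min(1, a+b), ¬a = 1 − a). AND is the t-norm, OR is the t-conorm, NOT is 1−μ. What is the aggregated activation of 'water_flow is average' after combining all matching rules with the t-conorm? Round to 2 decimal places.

R1: wet=0.86, hot=0.32; AND[max(0, a+b−1)] → w = 0.18
R2: cool=0.61, ¬dry=1−0.41=0.59, dim=0.64; AND[max(0, a+b−1)] → w = 0.00
R3: (moderate=0.84 OR ¬hot=1−0.32=0.68) = 1.00; AND[max(0, a+b−1)] with ¬cool=1−0.61=0.39 → w = 0.39
R4: ¬wet=1−0.86=0.14, bright=0.87, hot=0.32; AND[max(0, a+b−1)] → w = 0.00
Rules with consequent 'average': {R1, R3, R4} → strengths 0.18, 0.39, 0.00
Aggregate via t-conorm [min(1, a+b)]: 0.57

0.57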